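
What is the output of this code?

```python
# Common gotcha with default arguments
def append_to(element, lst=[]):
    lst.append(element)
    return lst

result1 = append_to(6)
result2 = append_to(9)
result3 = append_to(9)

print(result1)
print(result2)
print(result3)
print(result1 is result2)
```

Key concept: mutable default argument gotcha.
Step by step:
`result1 = append_to(6)` → result1 = [6]
`result2 = append_to(9)` → result1 = [6, 9] (same object as result2); result2 = [6, 9] (same object as result1)
`result3 = append_to(9)` → result1 = [6, 9, 9] (same object as result2, result3); result2 = [6, 9, 9] (same object as result1, result3); result3 = [6, 9, 9] (same object as result1, result2)
`print(result1)` → prints [6, 9, 9]
`print(result2)` → prints [6, 9, 9]
`print(result3)` → prints [6, 9, 9]
`print(result1 is result2)` → prints True

Answer:
[6, 9, 9]
[6, 9, 9]
[6, 9, 9]
True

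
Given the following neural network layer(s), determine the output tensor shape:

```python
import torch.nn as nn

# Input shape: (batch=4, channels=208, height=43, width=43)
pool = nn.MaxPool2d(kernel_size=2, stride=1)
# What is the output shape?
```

Input: (4, 208, 43, 43) -> Output: (4, 208, 42, 42)

Answer: (4, 208, 42, 42)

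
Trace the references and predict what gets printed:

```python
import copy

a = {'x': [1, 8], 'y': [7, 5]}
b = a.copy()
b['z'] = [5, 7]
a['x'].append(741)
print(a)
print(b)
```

Key concept: shallow copy of dict with mutable values.
Step by step:
`a = {'x': [1, 8], 'y': [7, 5]}` → a = {'x': [1, 8], 'y': [7, 5]}
`b = a.copy()` → b = {'x': [1, 8], 'y': [7, 5]}
`b['z'] = [5, 7]` → b = {'x': [1, 8], 'y': [7, 5], 'z': [5, 7]}
`a['x'].append(741)` → a = {'x': [1, 8, 741], 'y': [7, 5]}; b = {'x': [1, 8, 741], 'y': [7, 5], 'z': [5, 7]}
`print(a)` → prints {'x': [1, 8, 741], 'y': [7, 5]}
`print(b)` → prints {'x': [1, 8, 741], 'y': [7, 5], 'z': [5, 7]}

Answer:
{'x': [1, 8, 741], 'y': [7, 5]}
{'x': [1, 8, 741], 'y': [7, 5], 'z': [5, 7]}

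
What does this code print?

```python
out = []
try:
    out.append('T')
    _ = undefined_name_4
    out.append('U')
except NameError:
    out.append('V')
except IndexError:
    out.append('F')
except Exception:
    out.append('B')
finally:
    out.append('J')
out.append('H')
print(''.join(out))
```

Execution trace: 'T' (try body) → 'V' (except NameError) → 'J' (finally) → 'H' (after the try/except). Output: TVJH

Answer: TVJH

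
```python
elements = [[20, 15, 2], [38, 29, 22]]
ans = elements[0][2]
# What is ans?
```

Trace:
`elements = [[20, 15, 2], [38, 29, 22]]` → elements = [[20, 15, 2], [38, 29, 22]]
`ans = elements[0][2]` → ans = 2
So ans = 2

Answer: 2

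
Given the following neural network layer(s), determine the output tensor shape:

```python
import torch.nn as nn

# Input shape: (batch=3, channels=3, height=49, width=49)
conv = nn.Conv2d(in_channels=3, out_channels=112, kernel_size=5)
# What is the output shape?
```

Input: (3, 3, 49, 49) -> Output: (3, 112, 45, 45)

Answer: (3, 112, 45, 45)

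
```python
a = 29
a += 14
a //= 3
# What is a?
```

Trace:
`a = 29` → a = 29
`a += 14` → a = 43
`a //= 3` → a = 14
So a = 14

Answer: 14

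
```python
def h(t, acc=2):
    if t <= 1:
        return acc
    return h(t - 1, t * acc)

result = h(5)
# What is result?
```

Accumulator trace (n, acc): (5, 2) -> (4, 10) -> (3, 40) -> (2, 120) -> (1, 240) -> return 240

Answer: 240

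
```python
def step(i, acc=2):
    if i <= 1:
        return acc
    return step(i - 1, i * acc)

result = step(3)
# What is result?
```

Accumulator trace (n, acc): (3, 2) -> (2, 6) -> (1, 12) -> return 12

Answer: 12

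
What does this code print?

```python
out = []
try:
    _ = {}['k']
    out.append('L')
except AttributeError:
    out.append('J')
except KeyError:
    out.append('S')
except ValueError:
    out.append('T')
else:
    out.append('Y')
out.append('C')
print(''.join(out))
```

Execution trace: 'S' (except KeyError) → 'C' (after the try/except). Output: SC

Answer: SC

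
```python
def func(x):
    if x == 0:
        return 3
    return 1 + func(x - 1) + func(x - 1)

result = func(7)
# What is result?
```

func(x) = 1 + 2·func(x-1), func(0)=3. Closed form: (3+1)·2^7 - 1 = 511.

Answer: 511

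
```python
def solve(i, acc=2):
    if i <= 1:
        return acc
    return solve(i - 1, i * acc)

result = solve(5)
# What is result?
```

Accumulator trace (n, acc): (5, 2) -> (4, 10) -> (3, 40) -> (2, 120) -> (1, 240) -> return 240

Answer: 240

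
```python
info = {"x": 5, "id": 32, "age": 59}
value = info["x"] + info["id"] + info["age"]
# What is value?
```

Trace:
`info = {"x": 5, "id": 32, "age": 59}` → info = {'x': 5, 'id': 32, 'age': 59}
`value = info["x"] + info["id"] + info["age"]` → value = 96
So value = 96

Answer: 96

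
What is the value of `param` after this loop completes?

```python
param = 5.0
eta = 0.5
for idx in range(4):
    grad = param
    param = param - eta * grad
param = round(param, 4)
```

Gradient descent: w = 5.0 * (1 - 0.5)^4
`param` takes the values: 5.0 → 2.5 → 1.25 → 0.625 → 0.3125

Answer: 0.3125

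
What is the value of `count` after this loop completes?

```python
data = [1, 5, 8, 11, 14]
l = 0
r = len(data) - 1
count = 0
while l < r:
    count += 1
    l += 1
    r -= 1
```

Iterations until pointers meet (list length 5)
`count` takes the values: 0 → 1 → 2

Answer: 2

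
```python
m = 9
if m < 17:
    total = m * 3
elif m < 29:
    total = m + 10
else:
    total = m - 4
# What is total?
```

Trace:
`m = 9` → m = 9
`if m < 17: ...` → m < 17 is True → total = 27
So total = 27

Answer: 27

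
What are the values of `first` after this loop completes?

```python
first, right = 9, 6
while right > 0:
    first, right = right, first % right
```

GCD of 9 and 6
`first` takes the values: 9 → 6 → 3

Answer: 3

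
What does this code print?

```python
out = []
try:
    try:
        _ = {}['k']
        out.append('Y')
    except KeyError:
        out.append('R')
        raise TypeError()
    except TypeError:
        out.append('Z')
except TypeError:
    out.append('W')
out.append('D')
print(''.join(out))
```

Execution trace: 'R' (inner except KeyError) → 'W' (outer except TypeError) → 'D' (after the try/except). Output: RWD

Answer: RWD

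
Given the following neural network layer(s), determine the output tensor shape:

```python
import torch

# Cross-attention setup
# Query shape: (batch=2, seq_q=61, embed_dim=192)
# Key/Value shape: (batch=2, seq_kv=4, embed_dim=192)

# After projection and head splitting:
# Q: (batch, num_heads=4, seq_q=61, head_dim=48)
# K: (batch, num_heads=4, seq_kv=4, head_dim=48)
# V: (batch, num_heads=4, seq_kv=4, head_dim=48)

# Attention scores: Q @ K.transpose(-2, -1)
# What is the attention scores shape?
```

Input: (2, 61, 192) -> Output: (2, 4, 61, 4)

Answer: (2, 4, 61, 4)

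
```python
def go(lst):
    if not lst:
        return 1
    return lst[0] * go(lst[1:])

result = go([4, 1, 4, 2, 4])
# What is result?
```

Product over [4, 1, 4, 2, 4] = 4 * 1 * 4 * 2 * 4 = 128

Answer: 128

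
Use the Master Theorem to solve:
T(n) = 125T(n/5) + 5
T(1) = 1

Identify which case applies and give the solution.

a=125, b=5, f(n)=5. log_5(125) = 3. Since c=0 < 3, Case 1 applies: T(n) = Θ(n^log_b(a)) = O(n^3).

Answer: O(n^3) - Case 1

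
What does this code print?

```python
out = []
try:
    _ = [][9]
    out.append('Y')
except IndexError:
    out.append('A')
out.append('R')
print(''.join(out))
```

Execution trace: 'A' (except IndexError) → 'R' (after the try/except). Output: AR

Answer: AR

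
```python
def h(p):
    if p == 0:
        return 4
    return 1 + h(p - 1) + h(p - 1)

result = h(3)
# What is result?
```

h(p) = 1 + 2·h(p-1), h(0)=4. Closed form: (4+1)·2^3 - 1 = 39.

Answer: 39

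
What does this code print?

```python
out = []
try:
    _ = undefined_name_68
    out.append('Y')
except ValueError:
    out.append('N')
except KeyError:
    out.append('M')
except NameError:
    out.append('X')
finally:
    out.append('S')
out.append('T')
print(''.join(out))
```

Execution trace: 'X' (except NameError) → 'S' (finally) → 'T' (after the try/except). Output: XST

Answer: XST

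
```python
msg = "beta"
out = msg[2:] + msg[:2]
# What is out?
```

Trace:
`msg = "beta"` → msg = 'beta'
`out = msg[2:] + msg[:2]` → out = 'tabe'
So out = 'tabe'

Answer: 'tabe'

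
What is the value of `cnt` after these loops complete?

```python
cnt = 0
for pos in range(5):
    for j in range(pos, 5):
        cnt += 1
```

Upper triangle: 5 + 4 + ... + 1
`cnt` takes the values: 0 → 1 → 2 → 3 → 4 → 5 → 6 → 7 → 8 → 9 → 10 → 11 → 12 → 13 → 14 → 15

Answer: 15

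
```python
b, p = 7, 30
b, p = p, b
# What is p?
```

Trace:
`b, p = 7, 30` → b = 7; p = 30
`b, p = p, b` → b = 30; p = 7
So p = 7

Answer: 7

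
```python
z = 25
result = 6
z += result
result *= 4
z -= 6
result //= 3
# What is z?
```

Trace:
`z = 25` → z = 25
`result = 6` → result = 6
`z += result` → z = 31
`result *= 4` → result = 24
`z -= 6` → z = 25
`result //= 3` → result = 8
So z = 25

Answer: 25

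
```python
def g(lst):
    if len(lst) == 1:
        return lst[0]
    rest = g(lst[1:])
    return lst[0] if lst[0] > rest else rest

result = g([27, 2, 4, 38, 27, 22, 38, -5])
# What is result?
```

Recursive max over [27, 2, 4, 38, 27, 22, 38, -5] = 38

Answer: 38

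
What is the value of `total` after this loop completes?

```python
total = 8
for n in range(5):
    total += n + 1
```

Start at 8, add 1 to 5 = 23
`total` takes the values: 8 → 9 → 11 → 14 → 18 → 23

Answer: 23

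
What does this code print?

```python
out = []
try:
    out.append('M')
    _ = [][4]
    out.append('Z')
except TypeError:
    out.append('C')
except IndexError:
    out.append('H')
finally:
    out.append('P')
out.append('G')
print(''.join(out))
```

Execution trace: 'M' (try body) → 'H' (except IndexError) → 'P' (finally) → 'G' (after the try/except). Output: MHPG

Answer: MHPG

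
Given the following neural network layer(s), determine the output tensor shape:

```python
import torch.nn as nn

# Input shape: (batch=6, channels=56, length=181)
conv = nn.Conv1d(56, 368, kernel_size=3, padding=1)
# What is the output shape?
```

Input: (6, 56, 181) -> Output: (6, 368, 181)

Answer: (6, 368, 181)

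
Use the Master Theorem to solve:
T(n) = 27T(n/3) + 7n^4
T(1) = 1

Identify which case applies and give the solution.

a=27, b=3, f(n)=7n^4. log_3(27) = 3. Since c=4 > 3 and the regularity condition holds (27(n/3)^4 = (27/3^4)n^4 with 27/3^4 < 1), Case 3 applies: T(n) = Θ(f(n)) = O(n^4).

Answer: O(n^4) - Case 3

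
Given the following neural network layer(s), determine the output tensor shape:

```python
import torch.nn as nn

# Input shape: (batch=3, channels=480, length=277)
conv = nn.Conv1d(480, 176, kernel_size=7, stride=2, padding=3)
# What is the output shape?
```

Input: (3, 480, 277) -> Output: (3, 176, 139)

Answer: (3, 176, 139)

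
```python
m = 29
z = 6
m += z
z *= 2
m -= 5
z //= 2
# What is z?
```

Trace:
`m = 29` → m = 29
`z = 6` → z = 6
`m += z` → m = 35
`z *= 2` → z = 12
`m -= 5` → m = 30
`z //= 2` → z = 6
So z = 6

Answer: 6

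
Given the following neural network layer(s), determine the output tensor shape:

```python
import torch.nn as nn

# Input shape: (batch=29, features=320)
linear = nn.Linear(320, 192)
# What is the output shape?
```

Input: (29, 320) -> Output: (29, 192)

Answer: (29, 192)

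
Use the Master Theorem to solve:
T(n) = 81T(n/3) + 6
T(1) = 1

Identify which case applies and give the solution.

a=81, b=3, f(n)=6. log_3(81) = 4. Since c=0 < 4, Case 1 applies: T(n) = Θ(n^log_b(a)) = O(n^4).

Answer: O(n^4) - Case 1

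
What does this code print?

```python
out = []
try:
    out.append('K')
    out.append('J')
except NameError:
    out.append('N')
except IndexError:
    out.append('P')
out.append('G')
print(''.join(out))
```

Execution trace: 'K' (try body) → 'J' (try body, no exception) → 'G' (after the try/except). Output: KJG

Answer: KJG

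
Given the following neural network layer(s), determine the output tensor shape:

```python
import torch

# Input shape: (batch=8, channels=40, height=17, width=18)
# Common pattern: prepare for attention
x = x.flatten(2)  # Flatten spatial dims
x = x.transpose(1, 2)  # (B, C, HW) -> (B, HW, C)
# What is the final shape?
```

Input: (8, 40, 17, 18) -> after flatten(2): (8, 40, 306) -> Output: (8, 306, 40)

Answer: (8, 306, 40)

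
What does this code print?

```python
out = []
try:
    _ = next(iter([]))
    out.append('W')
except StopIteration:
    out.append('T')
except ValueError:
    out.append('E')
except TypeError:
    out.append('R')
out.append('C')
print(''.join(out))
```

Execution trace: 'T' (except StopIteration) → 'C' (after the try/except). Output: TC

Answer: TC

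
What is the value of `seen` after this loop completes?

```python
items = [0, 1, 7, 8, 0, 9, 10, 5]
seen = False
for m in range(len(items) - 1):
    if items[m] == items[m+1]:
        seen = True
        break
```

Check consecutive duplicates in [0, 1, 7, 8, 0, 9, 10, 5]
`seen` takes the values: False

Answer: False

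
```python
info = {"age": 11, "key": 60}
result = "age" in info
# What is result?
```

Trace:
`info = {"age": 11, "key": 60}` → info = {'age': 11, 'key': 60}
`result = "age" in info` → result = True
So result = True

Answer: True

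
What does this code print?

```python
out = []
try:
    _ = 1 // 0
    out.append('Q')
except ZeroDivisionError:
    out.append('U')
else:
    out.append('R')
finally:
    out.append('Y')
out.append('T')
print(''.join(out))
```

Execution trace: 'U' (except ZeroDivisionError) → 'Y' (finally) → 'T' (after the try/except). Output: UYT

Answer: UYT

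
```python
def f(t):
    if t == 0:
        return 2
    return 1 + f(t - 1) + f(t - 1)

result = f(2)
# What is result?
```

f(t) = 1 + 2·f(t-1), f(0)=2. Closed form: (2+1)·2^2 - 1 = 11.

Answer: 11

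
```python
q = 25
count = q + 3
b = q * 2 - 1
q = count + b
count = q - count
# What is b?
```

Trace:
`q = 25` → q = 25
`count = q + 3` → count = 28
`b = q * 2 - 1` → b = 49
`q = count + b` → q = 77
`count = q - count` → count = 49
So b = 49

Answer: 49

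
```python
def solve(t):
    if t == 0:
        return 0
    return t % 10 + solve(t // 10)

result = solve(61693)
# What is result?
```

Sum of digits of 61693: 3 + 9 + 6 + 1 + 6 = 25

Answer: 25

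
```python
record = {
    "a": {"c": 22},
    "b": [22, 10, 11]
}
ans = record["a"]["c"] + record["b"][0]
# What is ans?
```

Trace:
`record = { ...` → record = {'a': {'c': 22}, 'b': [22, 10, 11]}
`ans = record["a"]["c"] + record["b"][0]` → ans = 44
So ans = 44

Answer: 44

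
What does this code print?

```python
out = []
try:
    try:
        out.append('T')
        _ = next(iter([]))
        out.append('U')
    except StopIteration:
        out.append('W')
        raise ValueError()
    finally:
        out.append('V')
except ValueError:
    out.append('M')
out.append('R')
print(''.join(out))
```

Execution trace: 'T' (try body) → 'W' (except StopIteration) → 'V' (finally) → 'M' (outer except ValueError) → 'R' (after the try/except). Output: TWVMR

Answer: TWVMR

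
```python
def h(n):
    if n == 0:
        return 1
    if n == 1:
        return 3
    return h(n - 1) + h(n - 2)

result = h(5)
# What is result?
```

Build up from base cases: h(0)=1, h(1)=3, h(2)=4, h(3)=7, h(4)=11, h(5)=18

Answer: 18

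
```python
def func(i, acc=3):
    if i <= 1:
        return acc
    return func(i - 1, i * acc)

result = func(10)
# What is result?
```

Accumulator trace (n, acc): (10, 3) -> (9, 30) -> (8, 270) -> (7, 2160) -> (6, 15120) -> (5, 90720) -> (4, 453600) -> (3, 1814400) -> (2, 5443200) -> (1, 10886400) -> return 10886400

Answer: 10886400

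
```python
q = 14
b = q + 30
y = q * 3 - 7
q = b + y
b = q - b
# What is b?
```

Trace:
`q = 14` → q = 14
`b = q + 30` → b = 44
`y = q * 3 - 7` → y = 35
`q = b + y` → q = 79
`b = q - b` → b = 35
So b = 35

Answer: 35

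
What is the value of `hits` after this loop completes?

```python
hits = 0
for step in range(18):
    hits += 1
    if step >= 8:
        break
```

Loop breaks when step reaches 8, hits is 9
`hits` takes the values: 0 → 1 → 2 → 3 → 4 → 5 → 6 → 7 → 8 → 9

Answer: 9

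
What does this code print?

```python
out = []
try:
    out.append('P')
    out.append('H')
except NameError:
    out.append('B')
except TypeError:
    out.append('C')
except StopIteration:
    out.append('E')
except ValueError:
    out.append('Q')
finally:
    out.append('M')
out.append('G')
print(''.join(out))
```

Execution trace: 'P' (try body) → 'H' (try body, no exception) → 'M' (finally) → 'G' (after the try/except). Output: PHMG

Answer: PHMG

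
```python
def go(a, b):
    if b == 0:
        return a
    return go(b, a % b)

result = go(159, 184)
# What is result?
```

go(159, 184) -> go(184, 159) -> go(159, 25) -> go(25, 9) -> go(9, 7) -> go(7, 2) -> go(2, 1) -> go(1, 0) -> 1

Answer: 1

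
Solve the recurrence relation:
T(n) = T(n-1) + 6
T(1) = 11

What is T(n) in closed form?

Unrolling: T(n) = T(1) + 6·(n-1) = 11 + 6(n-1) = 6n + 5.

Answer: T(n) = 6n + 5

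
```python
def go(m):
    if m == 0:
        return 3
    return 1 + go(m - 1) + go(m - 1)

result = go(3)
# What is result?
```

go(m) = 1 + 2·go(m-1), go(0)=3. Closed form: (3+1)·2^3 - 1 = 31.

Answer: 31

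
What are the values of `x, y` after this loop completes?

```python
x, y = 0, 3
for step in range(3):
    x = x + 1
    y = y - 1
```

x goes 0→3, y goes 3→0
`x, y` takes the values: (0, 3) → (1, 3) → (1, 2) → (2, 2) → (2, 1) → (3, 1) → (3, 0)

Answer: 3, 0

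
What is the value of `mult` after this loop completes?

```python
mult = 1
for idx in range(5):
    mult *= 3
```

3^5 = 243
`mult` takes the values: 1 → 3 → 9 → 27 → 81 → 243

Answer: 243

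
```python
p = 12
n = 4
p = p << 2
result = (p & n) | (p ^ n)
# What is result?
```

Trace:
`p = 12` → p = 12
`n = 4` → n = 4
`p = p << 2` → p = 48
`result = (p & n) | (p ^ n)` → result = 52
So result = 52

Answer: 52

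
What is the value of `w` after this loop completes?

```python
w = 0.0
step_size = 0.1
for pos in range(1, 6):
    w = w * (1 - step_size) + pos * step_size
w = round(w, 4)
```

Moving average with lr=0.1
`w` takes the values: 0.0 → 0.1 → 0.29 → 0.561 → 0.9049 → 1.31441 → 1.3144

Answer: 1.3144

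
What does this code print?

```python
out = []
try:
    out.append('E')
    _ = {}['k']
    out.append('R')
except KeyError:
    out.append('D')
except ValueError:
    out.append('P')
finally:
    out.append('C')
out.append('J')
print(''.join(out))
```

Execution trace: 'E' (try body) → 'D' (except KeyError) → 'C' (finally) → 'J' (after the try/except). Output: EDCJ

Answer: EDCJ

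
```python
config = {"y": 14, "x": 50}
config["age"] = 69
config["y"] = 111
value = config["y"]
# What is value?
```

Trace:
`config = {"y": 14, "x": 50}` → config = {'y': 14, 'x': 50}
`config["age"] = 69` → config = {'y': 14, 'x': 50, 'age': 69}
`config["y"] = 111` → config = {'y': 111, 'x': 50, 'age': 69}
`value = config["y"]` → value = 111
So value = 111

Answer: 111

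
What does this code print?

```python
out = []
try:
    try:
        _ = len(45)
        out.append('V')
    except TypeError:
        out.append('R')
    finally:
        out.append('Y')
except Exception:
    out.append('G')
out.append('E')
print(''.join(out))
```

Execution trace: 'R' (inner except TypeError) → 'Y' (inner finally) → 'E' (after the try/except). Output: RYE

Answer: RYE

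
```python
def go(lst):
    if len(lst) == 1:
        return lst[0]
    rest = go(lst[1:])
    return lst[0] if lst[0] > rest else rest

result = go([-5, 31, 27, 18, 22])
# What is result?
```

Recursive max over [-5, 31, 27, 18, 22] = 31

Answer: 31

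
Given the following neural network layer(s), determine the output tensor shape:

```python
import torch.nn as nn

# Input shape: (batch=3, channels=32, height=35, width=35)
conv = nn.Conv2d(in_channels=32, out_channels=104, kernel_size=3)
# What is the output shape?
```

Input: (3, 32, 35, 35) -> Output: (3, 104, 33, 33)

Answer: (3, 104, 33, 33)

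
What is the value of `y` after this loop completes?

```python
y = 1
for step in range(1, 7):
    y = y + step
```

Start at 1, add 1 through 6
`y` takes the values: 1 → 2 → 4 → 7 → 11 → 16 → 22

Answer: 22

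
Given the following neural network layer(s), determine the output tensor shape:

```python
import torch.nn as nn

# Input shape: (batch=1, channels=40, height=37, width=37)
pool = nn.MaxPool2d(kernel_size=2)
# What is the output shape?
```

Input: (1, 40, 37, 37) -> Output: (1, 40, 18, 18)

Answer: (1, 40, 18, 18)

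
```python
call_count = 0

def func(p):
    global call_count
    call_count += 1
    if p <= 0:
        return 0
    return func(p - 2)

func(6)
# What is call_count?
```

Linear recursion stepping by 2: 4 calls from p=6 down to ≤0.

Answer: 4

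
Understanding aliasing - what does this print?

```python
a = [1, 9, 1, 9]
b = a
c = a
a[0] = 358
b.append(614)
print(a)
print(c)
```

Key concept: multiple aliases.
Step by step:
`a = [1, 9, 1, 9]` → a = [1, 9, 1, 9]
`b = a` → b = [1, 9, 1, 9] (same object as a)
`c = a` → c = [1, 9, 1, 9] (same object as a, b)
`a[0] = 358` → a = [358, 9, 1, 9] (same object as b, c); b = [358, 9, 1, 9] (same object as a, c); c = [358, 9, 1, 9] (same object as a, b)
`b.append(614)` → a = [358, 9, 1, 9, 614] (same object as b, c); b = [358, 9, 1, 9, 614] (same object as a, c); c = [358, 9, 1, 9, 614] (same object as a, b)
`print(a)` → prints [358, 9, 1, 9, 614]
`print(c)` → prints [358, 9, 1, 9, 614]

Answer:
[358, 9, 1, 9, 614]
[358, 9, 1, 9, 614]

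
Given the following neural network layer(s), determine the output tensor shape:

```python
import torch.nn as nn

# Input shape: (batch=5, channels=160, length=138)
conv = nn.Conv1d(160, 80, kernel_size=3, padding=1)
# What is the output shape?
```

Input: (5, 160, 138) -> Output: (5, 80, 138)

Answer: (5, 80, 138)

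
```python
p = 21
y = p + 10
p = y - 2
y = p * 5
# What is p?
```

Trace:
`p = 21` → p = 21
`y = p + 10` → y = 31
`p = y - 2` → p = 29
`y = p * 5` → y = 145
So p = 29

Answer: 29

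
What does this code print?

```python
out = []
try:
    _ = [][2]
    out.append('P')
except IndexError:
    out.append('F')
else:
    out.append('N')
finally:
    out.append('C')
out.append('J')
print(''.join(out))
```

Execution trace: 'F' (except IndexError) → 'C' (finally) → 'J' (after the try/except). Output: FCJ

Answer: FCJ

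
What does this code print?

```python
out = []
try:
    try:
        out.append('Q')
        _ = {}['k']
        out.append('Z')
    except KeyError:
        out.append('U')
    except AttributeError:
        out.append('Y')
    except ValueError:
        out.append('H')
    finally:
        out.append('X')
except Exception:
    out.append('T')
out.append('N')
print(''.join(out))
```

Execution trace: 'Q' (inner try body) → 'U' (inner except KeyError) → 'X' (inner finally) → 'N' (after the try/except). Output: QUXN

Answer: QUXN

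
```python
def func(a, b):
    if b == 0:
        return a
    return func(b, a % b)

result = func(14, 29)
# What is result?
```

func(14, 29) -> func(29, 14) -> func(14, 1) -> func(1, 0) -> 1

Answer: 1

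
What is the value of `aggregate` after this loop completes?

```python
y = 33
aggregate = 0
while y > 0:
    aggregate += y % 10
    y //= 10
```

Sum digits of 33
`aggregate` takes the values: 0 → 3 → 6

Answer: 6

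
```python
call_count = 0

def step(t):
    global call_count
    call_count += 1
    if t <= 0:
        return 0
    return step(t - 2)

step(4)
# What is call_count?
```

Linear recursion stepping by 2: 3 calls from t=4 down to ≤0.

Answer: 3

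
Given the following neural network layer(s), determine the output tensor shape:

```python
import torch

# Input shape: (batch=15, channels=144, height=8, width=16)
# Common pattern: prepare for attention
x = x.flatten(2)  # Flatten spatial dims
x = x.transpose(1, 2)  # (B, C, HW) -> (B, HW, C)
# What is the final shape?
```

Input: (15, 144, 8, 16) -> after flatten(2): (15, 144, 128) -> Output: (15, 128, 144)

Answer: (15, 128, 144)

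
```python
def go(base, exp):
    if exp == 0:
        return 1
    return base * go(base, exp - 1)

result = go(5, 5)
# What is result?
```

go(5, 5) = 5 * 5 * 5 * 5 * 5 = 3125

Answer: 3125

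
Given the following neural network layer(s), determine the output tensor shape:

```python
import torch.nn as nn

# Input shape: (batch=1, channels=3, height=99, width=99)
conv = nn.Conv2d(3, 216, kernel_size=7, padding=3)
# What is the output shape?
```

Input: (1, 3, 99, 99) -> Output: (1, 216, 99, 99)

Answer: (1, 216, 99, 99)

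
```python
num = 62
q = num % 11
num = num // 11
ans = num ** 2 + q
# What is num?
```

Trace:
`num = 62` → num = 62
`q = num % 11` → q = 7
`num = num // 11` → num = 5
`ans = num ** 2 + q` → ans = 32
So num = 5

Answer: 5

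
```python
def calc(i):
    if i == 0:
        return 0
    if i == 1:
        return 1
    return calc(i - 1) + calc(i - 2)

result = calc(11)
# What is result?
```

Build up from base cases: calc(0)=0, calc(1)=1, calc(2)=1, calc(3)=2, calc(4)=3, calc(5)=5, calc(6)=8, ..., calc(11)=89

Answer: 89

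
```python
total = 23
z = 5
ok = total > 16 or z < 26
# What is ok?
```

Trace:
`total = 23` → total = 23
`z = 5` → z = 5
`ok = total > 16 or z < 26` → ok = True
So ok = True

Answer: True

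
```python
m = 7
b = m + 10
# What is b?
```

Trace:
`m = 7` → m = 7
`b = m + 10` → b = 17
So b = 17

Answer: 17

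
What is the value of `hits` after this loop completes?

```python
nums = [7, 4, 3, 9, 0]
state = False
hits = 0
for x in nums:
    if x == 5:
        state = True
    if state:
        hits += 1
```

Count elements after first 5 in [7, 4, 3, 9, 0]
`hits` takes the values: 0

Answer: 0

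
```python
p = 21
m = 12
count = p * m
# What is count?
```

Trace:
`p = 21` → p = 21
`m = 12` → m = 12
`count = p * m` → count = 252
So count = 252

Answer: 252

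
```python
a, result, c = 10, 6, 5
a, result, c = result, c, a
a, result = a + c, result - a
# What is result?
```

Trace:
`a, result, c = 10, 6, 5` → a = 10; result = 6; c = 5
`a, result, c = result, c, a` → a = 6; result = 5; c = 10
`a, result = a + c, result - a` → a = 16; result = -1
So result = -1

Answer: -1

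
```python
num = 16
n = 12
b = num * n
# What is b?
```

Trace:
`num = 16` → num = 16
`n = 12` → n = 12
`b = num * n` → b = 192
So b = 192

Answer: 192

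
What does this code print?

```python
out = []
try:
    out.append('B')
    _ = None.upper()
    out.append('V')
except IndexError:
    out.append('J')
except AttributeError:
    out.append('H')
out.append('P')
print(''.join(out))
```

Execution trace: 'B' (try body) → 'H' (except AttributeError) → 'P' (after the try/except). Output: BHP

Answer: BHP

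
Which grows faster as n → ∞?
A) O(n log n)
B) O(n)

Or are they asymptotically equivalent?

O(n log n) vs O(n): Higher order terms dominate.

Answer: A) O(n log n) grows faster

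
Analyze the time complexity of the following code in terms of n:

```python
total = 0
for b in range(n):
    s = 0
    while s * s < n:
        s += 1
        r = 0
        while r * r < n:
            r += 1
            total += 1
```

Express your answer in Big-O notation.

Each loop level contributes: n × √n × √n. Multiplying the contributions gives O(n^2).

Answer: O(n^2)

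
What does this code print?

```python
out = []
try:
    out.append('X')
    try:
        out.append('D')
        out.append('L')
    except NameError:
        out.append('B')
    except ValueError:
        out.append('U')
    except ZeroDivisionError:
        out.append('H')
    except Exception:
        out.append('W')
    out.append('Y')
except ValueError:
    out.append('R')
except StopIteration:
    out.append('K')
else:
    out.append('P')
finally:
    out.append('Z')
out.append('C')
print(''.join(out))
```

Execution trace: 'X' (try body) → 'D' (inner try body) → 'L' (inner try body, no exception) → 'Y' (try body, no exception) → 'P' (else) → 'Z' (finally) → 'C' (after the try/except). Output: XDLYPZC

Answer: XDLYPZC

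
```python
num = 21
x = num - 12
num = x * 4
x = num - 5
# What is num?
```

Trace:
`num = 21` → num = 21
`x = num - 12` → x = 9
`num = x * 4` → num = 36
`x = num - 5` → x = 31
So num = 36

Answer: 36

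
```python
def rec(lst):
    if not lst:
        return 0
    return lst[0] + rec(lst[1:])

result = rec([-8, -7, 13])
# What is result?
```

(-8) + (-7) + 13 + 0 = -2

Answer: -2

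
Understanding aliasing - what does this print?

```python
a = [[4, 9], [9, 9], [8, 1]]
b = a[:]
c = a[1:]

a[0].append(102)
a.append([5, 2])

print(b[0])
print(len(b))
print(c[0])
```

Key concept: slice with nested mutation.
Step by step:
`a = [[4, 9], [9, 9], [8, 1]]` → a = [[4, 9], [9, 9], [8, 1]]
`b = a[:]` → b = [[4, 9], [9, 9], [8, 1]]
`c = a[1:]` → c = [[9, 9], [8, 1]]
`a[0].append(102)` → a = [[4, 9, 102], [9, 9], [8, 1]]; b = [[4, 9, 102], [9, 9], [8, 1]]
`a.append([5, 2])` → a = [[4, 9, 102], [9, 9], [8, 1], [5, 2]]
`print(b[0])` → prints [4, 9, 102]
`print(len(b))` → prints 3
`print(c[0])` → prints [9, 9]

Answer:
[4, 9, 102]
3
[9, 9]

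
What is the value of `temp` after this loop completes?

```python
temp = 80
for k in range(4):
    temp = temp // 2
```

Halve 4 times: 80 // 2^4 = 5
`temp` takes the values: 80 → 40 → 20 → 10 → 5

Answer: 5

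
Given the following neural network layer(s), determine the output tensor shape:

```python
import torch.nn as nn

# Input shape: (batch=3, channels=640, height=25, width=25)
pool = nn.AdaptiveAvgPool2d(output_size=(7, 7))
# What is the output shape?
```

Input: (3, 640, 25, 25) -> Output: (3, 640, 7, 7)

Answer: (3, 640, 7, 7)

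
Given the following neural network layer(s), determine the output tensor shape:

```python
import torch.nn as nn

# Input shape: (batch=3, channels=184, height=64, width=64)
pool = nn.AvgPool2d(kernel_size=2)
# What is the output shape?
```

Input: (3, 184, 64, 64) -> Output: (3, 184, 32, 32)

Answer: (3, 184, 32, 32)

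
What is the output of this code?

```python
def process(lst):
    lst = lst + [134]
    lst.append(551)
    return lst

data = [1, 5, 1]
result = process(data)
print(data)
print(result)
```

Key concept: rebinding parameter vs mutation.
Step by step:
`data = [1, 5, 1]` → data = [1, 5, 1]
`result = process(data)` → result = [1, 5, 1, 134, 551]
`print(data)` → prints [1, 5, 1]
`print(result)` → prints [1, 5, 1, 134, 551]

Answer:
[1, 5, 1]
[1, 5, 1, 134, 551]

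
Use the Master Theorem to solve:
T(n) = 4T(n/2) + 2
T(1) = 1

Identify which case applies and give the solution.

a=4, b=2, f(n)=2. log_2(4) = 2. Since c=0 < 2, Case 1 applies: T(n) = Θ(n^log_b(a)) = O(n^2).

Answer: O(n^2) - Case 1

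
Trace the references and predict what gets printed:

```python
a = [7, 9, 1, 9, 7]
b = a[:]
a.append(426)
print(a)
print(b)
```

Key concept: slice [:] creates copy.
Step by step:
`a = [7, 9, 1, 9, 7]` → a = [7, 9, 1, 9, 7]
`b = a[:]` → b = [7, 9, 1, 9, 7]
`a.append(426)` → a = [7, 9, 1, 9, 7, 426]
`print(a)` → prints [7, 9, 1, 9, 7, 426]
`print(b)` → prints [7, 9, 1, 9, 7]

Answer:
[7, 9, 1, 9, 7, 426]
[7, 9, 1, 9, 7]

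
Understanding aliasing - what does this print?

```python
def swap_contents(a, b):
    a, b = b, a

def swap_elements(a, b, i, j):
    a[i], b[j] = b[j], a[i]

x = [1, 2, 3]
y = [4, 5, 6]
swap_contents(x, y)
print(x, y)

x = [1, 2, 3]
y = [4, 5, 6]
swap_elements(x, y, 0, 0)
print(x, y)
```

Key concept: parameter rebinding vs mutation.
Step by step:
`x = [1, 2, 3]` → x = [1, 2, 3]
`y = [4, 5, 6]` → y = [4, 5, 6]
`swap_contents(x, y)` → no visible change to tracked variables
`print(x, y)` → prints [1, 2, 3] [4, 5, 6]
`x = [1, 2, 3]` → x = [1, 2, 3]
`y = [4, 5, 6]` → y = [4, 5, 6]
`swap_elements(x, y, 0, 0)` → x = [4, 2, 3]; y = [1, 5, 6]
`print(x, y)` → prints [4, 2, 3] [1, 5, 6]

Answer:
[1, 2, 3] [4, 5, 6]
[4, 2, 3] [1, 5, 6]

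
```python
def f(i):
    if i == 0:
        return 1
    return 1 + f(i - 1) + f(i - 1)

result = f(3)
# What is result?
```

f(i) = 1 + 2·f(i-1), f(0)=1. Closed form: (1+1)·2^3 - 1 = 15.

Answer: 15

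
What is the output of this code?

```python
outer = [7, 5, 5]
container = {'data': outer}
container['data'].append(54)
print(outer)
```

Key concept: dict holds reference to list.
Step by step:
`outer = [7, 5, 5]` → outer = [7, 5, 5]
`container = {'data': outer}` → container = {'data': [7, 5, 5]}
`container['data'].append(54)` → outer = [7, 5, 5, 54]; container = {'data': [7, 5, 5, 54]}
`print(outer)` → prints [7, 5, 5, 54]

Answer: [7, 5, 5, 54]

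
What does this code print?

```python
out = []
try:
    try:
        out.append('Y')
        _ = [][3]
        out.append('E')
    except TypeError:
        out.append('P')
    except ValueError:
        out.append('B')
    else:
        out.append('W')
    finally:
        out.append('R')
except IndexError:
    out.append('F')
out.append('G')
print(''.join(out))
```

Execution trace: 'Y' (try body) → 'R' (finally) → 'F' (outer except IndexError) → 'G' (after the try/except). Output: YRFG

Answer: YRFG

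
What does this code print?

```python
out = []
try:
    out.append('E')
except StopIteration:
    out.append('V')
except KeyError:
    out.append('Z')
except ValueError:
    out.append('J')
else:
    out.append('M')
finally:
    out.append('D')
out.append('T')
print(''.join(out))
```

Execution trace: 'E' (try body, no exception) → 'M' (else) → 'D' (finally) → 'T' (after the try/except). Output: EMDT

Answer: EMDT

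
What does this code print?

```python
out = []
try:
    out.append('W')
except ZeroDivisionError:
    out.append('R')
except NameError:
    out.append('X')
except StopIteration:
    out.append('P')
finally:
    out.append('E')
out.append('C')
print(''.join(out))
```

Execution trace: 'W' (try body, no exception) → 'E' (finally) → 'C' (after the try/except). Output: WEC

Answer: WEC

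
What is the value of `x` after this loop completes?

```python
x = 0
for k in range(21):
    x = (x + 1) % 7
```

Increment mod 7, 21 times = 0
`x` takes the values: 0 → 1 → 2 → 3 → 4 → 5 → 6 → 0 → 1 → 2 → 3 → 4 → 5 → 6 → 0 → 1 → 2 → 3 → 4 → 5 → 6 → 0

Answer: 0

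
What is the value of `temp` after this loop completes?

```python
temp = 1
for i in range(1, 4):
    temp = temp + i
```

Start at 1, add 1 through 3
`temp` takes the values: 1 → 2 → 4 → 7

Answer: 7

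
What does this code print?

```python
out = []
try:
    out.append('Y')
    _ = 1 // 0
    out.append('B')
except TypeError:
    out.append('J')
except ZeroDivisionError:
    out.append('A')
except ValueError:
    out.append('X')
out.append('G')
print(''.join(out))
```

Execution trace: 'Y' (try body) → 'A' (except ZeroDivisionError) → 'G' (after the try/except). Output: YAG

Answer: YAG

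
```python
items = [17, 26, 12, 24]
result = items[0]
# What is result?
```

Trace:
`items = [17, 26, 12, 24]` → items = [17, 26, 12, 24]
`result = items[0]` → result = 17
So result = 17

Answer: 17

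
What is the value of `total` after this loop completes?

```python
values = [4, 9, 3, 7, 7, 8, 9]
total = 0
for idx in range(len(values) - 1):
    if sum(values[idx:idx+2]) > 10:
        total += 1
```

Count windows with sum > 10
`total` takes the values: 0 → 1 → 2 → 3 → 4 → 5

Answer: 5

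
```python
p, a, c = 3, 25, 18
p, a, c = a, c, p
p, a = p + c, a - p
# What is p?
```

Trace:
`p, a, c = 3, 25, 18` → p = 3; a = 25; c = 18
`p, a, c = a, c, p` → p = 25; a = 18; c = 3
`p, a = p + c, a - p` → p = 28; a = -7
So p = 28

Answer: 28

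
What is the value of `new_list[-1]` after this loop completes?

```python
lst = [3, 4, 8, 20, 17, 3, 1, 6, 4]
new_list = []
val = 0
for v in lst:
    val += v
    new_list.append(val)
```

Cumulative sum ends at 66
`new_list` takes the values: [] → [3] → [3, 7] → [3, 7, 15] → [3, 7, 15, 35] → [3, 7, 15, 35, 52] → [3, 7, 15, 35, 52, 55] → [3, 7, 15, 35, 52, 55, 56] → [3, 7, 15, 35, 52, 55, 56, 62] → [3, 7, 15, 35, 52, 55, 56, 62, 66]
So `new_list[-1]` = 66

Answer: 66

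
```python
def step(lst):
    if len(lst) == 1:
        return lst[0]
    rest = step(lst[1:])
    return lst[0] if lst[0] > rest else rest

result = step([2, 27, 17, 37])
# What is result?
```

Recursive max over [2, 27, 17, 37] = 37

Answer: 37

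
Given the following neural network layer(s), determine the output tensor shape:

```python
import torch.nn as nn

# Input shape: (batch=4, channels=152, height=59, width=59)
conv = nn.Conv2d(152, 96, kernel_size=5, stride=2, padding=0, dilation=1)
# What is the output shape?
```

Input: (4, 152, 59, 59) -> Output: (4, 96, 28, 28)

Answer: (4, 96, 28, 28)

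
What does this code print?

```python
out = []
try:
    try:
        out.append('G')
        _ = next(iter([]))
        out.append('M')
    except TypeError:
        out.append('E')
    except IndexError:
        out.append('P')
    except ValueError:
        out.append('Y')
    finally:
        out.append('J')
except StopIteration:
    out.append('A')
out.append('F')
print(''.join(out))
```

Execution trace: 'G' (inner try body) → 'J' (inner finally) → 'A' (outer except StopIteration) → 'F' (after the try/except). Output: GJAF

Answer: GJAF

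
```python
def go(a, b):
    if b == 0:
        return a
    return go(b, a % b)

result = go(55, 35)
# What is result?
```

go(55, 35) -> go(35, 20) -> go(20, 15) -> go(15, 5) -> go(5, 0) -> 5

Answer: 5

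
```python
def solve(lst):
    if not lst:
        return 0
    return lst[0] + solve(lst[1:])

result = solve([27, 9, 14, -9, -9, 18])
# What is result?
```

27 + 9 + 14 + (-9) + (-9) + 18 + 0 = 50

Answer: 50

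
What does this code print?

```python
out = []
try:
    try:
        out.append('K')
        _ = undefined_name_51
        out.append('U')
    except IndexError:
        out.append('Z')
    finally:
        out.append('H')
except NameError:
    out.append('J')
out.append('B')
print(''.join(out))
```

Execution trace: 'K' (inner try body) → 'H' (inner finally) → 'J' (outer except NameError) → 'B' (after the try/except). Output: KHJB

Answer: KHJB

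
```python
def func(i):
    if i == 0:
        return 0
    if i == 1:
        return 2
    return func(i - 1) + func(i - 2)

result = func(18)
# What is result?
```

Build up from base cases: func(0)=0, func(1)=2, func(2)=2, func(3)=4, func(4)=6, func(5)=10, func(6)=16, ..., func(18)=5168

Answer: 5168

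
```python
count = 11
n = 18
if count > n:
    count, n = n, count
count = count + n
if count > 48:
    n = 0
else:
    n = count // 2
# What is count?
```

Trace:
`count = 11` → count = 11
`n = 18` → n = 18
`if count > n: ...` → count > n is False → no variable changes
`count = count + n` → count = 29
`if count > 48: ...` → count > 48 is False, take else branch → n = 14
So count = 29

Answer: 29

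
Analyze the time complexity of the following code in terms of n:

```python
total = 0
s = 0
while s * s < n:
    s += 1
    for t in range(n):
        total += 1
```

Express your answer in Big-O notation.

Each loop level contributes: √n × n. Multiplying the contributions gives O(n√n).

Answer: O(n√n)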